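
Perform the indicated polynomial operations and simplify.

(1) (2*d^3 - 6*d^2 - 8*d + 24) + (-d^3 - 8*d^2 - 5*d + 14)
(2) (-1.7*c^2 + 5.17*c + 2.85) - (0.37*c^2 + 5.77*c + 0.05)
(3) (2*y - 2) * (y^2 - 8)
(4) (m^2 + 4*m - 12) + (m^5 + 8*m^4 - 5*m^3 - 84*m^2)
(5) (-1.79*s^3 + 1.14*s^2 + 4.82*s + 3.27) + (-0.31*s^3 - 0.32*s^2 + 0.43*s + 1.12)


(1) = d^3 - 14*d^2 - 13*d + 38
(2) = -2.07*c^2 - 0.6*c + 2.8
(3) = 2*y^3 - 2*y^2 - 16*y + 16
(4) = m^5 + 8*m^4 - 5*m^3 - 83*m^2 + 4*m - 12
(5) = -2.1*s^3 + 0.82*s^2 + 5.25*s + 4.39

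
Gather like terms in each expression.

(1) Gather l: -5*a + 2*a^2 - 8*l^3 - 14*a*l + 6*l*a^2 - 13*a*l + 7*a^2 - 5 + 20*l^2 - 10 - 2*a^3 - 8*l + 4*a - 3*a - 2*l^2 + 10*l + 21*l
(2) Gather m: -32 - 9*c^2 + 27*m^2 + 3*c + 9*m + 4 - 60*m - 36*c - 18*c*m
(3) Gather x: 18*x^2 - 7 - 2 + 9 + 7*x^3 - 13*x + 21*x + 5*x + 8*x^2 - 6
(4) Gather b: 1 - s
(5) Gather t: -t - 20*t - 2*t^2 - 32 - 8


(1) = -2*a^3 + 9*a^2 - 4*a - 8*l^3 + 18*l^2 + l*(6*a^2 - 27*a + 23) - 15
(2) = -9*c^2 - 33*c + 27*m^2 + m*(-18*c - 51) - 28
(3) = 7*x^3 + 26*x^2 + 13*x - 6
(4) = 1 - s
(5) = -2*t^2 - 21*t - 40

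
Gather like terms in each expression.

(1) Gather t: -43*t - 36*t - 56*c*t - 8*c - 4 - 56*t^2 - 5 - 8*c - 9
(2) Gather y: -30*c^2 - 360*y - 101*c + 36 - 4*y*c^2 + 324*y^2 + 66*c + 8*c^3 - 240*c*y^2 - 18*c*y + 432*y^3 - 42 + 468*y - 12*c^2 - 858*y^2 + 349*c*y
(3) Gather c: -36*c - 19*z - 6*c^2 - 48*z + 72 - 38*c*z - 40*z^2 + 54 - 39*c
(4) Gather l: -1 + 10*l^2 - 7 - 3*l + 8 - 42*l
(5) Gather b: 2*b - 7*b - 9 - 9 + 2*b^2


(1) = -16*c - 56*t^2 + t*(-56*c - 79) - 18
(2) = 8*c^3 - 42*c^2 - 35*c + 432*y^3 + y^2*(-240*c - 534) + y*(-4*c^2 + 331*c + 108) - 6
(3) = -6*c^2 + c*(-38*z - 75) - 40*z^2 - 67*z + 126
(4) = 10*l^2 - 45*l
(5) = 2*b^2 - 5*b - 18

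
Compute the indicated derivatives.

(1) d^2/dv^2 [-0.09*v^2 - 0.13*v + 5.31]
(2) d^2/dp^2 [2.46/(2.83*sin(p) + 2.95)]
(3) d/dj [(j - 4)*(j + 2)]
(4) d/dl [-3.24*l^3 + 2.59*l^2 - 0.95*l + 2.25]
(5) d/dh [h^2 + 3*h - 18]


(1) = -0.180000000000000
(2) = (-19.701894*sin(p)^2 + 20.53731*sin(p) + 39.403788)/(2.83*sin(p) + 2.95)^3
(3) = 2*j - 2
(4) = -9.72*l^2 + 5.18*l - 0.95
(5) = 2*h + 3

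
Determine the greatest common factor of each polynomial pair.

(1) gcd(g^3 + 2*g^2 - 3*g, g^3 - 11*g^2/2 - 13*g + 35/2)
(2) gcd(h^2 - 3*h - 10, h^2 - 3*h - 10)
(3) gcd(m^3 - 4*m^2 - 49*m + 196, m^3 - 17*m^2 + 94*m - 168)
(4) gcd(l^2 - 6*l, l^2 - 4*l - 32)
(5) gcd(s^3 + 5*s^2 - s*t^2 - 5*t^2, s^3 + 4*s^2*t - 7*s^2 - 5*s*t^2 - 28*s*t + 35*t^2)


(1) = gcd(g*(g - 1)*(g + 3), (g - 7)*(g - 1)*(g + 5/2)) = g - 1
(2) = gcd((h - 5)*(h + 2), (h - 5)*(h + 2)) = h^2 - 3*h - 10
(3) = gcd((m - 7)*(m - 4)*(m + 7), (m - 7)*(m - 6)*(m - 4)) = m^2 - 11*m + 28
(4) = gcd(l*(l - 6), (l - 8)*(l + 4)) = 1
(5) = s - t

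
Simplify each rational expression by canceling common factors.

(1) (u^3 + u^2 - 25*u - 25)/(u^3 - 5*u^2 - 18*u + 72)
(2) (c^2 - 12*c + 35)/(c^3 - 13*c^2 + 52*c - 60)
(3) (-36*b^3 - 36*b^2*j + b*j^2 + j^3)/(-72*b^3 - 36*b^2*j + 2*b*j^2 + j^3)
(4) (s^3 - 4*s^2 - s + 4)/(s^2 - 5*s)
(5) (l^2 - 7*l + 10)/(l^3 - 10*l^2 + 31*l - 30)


(1) = (u^3 + u^2 - 25*u - 25)/(u^3 - 5*u^2 - 18*u + 72)
(2) = (c - 7)/(c^2 - 8*c + 12)
(3) = (b + j)/(2*b + j)
(4) = (s^3 - 4*s^2 - s + 4)/(s^2 - 5*s)
(5) = 1/(l - 3)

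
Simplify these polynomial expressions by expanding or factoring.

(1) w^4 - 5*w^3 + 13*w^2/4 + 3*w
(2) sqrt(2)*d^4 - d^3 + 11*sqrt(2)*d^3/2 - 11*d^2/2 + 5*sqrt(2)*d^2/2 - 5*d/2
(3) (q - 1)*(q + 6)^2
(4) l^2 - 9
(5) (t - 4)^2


(1) = w*(w - 4)*(w - 3/2)*(w + 1/2)
(2) = d*(d + 5)*(d - sqrt(2)/2)*(sqrt(2)*d + sqrt(2)/2)
(3) = q^3 + 11*q^2 + 24*q - 36
(4) = (l - 3)*(l + 3)
(5) = t^2 - 8*t + 16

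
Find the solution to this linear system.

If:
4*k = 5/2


Then:
k = 5/8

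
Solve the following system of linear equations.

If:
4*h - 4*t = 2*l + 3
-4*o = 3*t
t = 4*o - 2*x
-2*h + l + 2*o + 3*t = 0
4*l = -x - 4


Then:
h = -7/2
l = -5/2
o = 9/4
t = -3
x = 6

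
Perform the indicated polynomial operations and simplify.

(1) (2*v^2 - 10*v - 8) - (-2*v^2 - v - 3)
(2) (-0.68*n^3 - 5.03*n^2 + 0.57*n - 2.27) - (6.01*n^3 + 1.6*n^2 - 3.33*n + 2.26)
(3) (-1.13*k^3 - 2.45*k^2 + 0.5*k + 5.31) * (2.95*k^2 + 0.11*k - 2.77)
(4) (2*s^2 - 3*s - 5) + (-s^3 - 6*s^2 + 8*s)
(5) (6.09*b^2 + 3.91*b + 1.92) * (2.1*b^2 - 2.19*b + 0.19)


(1) = 4*v^2 - 9*v - 5
(2) = -6.69*n^3 - 6.63*n^2 + 3.9*n - 4.53
(3) = -3.3335*k^5 - 7.3518*k^4 + 4.3356*k^3 + 22.506*k^2 - 0.8009*k - 14.7087
(4) = -s^3 - 4*s^2 + 5*s - 5
(5) = 12.789*b^4 - 5.1261*b^3 - 3.3738*b^2 - 3.4619*b + 0.3648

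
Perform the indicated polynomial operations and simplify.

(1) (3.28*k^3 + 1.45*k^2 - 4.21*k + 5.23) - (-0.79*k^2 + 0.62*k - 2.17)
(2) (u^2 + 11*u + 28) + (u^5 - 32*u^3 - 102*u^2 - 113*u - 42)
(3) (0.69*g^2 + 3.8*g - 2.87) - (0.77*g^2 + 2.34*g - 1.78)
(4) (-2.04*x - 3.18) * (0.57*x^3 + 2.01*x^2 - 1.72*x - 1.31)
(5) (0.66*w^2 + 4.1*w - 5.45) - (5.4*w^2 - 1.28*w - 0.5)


(1) = 3.28*k^3 + 2.24*k^2 - 4.83*k + 7.4
(2) = u^5 - 32*u^3 - 101*u^2 - 102*u - 14
(3) = -0.08*g^2 + 1.46*g - 1.09
(4) = -1.1628*x^4 - 5.913*x^3 - 2.883*x^2 + 8.142*x + 4.1658
(5) = -4.74*w^2 + 5.38*w - 4.95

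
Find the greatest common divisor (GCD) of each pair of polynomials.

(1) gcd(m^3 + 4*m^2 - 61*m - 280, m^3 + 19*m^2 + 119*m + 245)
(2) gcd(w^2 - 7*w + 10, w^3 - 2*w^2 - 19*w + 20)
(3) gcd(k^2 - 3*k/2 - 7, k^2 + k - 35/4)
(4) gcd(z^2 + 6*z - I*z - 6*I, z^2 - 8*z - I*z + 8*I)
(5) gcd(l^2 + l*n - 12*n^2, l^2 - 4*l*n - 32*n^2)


(1) = m^2 + 12*m + 35
(2) = w - 5
(3) = gcd((k - 7/2)*(k + 2), (k - 5/2)*(k + 7/2)) = 1
(4) = z - I
(5) = gcd((l - 3*n)*(l + 4*n), (l - 8*n)*(l + 4*n)) = l + 4*n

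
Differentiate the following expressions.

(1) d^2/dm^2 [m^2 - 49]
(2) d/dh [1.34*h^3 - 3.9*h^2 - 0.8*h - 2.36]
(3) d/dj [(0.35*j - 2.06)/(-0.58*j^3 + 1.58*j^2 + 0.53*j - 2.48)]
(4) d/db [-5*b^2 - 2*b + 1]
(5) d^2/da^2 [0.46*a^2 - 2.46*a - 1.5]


(1) = 2
(2) = 4.02*h^2 - 7.8*h - 0.8
(3) = (0.406*j^3 - 4.1374*j^2 + 6.5096*j + 0.2238)/(0.3364*j^6 - 1.8328*j^5 + 1.8816*j^4 + 4.5516*j^3 - 7.5559*j^2 - 2.6288*j + 6.1504)
(4) = -10*b - 2
(5) = 0.920000000000000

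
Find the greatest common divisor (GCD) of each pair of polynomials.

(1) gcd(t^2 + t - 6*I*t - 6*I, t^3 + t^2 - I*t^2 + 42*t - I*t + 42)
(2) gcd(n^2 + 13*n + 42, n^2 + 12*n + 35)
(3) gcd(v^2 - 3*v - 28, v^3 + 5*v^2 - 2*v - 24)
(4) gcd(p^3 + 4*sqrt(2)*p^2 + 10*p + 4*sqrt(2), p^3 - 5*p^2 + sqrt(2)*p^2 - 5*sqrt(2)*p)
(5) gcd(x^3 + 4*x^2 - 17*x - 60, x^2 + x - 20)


(1) = gcd((t + 1)*(t - 6*I), (t + 1)*(t - 7*I)*(t + 6*I)) = t + 1
(2) = n + 7
(3) = gcd((v - 7)*(v + 4), (v - 2)*(v + 3)*(v + 4)) = v + 4
(4) = p + sqrt(2)
(5) = gcd((x - 4)*(x + 3)*(x + 5), (x - 4)*(x + 5)) = x^2 + x - 20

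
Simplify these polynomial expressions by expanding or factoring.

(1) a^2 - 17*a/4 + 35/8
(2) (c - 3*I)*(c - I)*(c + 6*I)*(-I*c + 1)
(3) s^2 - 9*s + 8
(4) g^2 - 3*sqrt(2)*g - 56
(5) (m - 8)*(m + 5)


(1) = (a - 5/2)*(a - 7/4)
(2) = -I*c^4 + 3*c^3 - 19*I*c^2 + 3*c - 18*I
(3) = (s - 8)*(s - 1)
(4) = (g - 7*sqrt(2))*(g + 4*sqrt(2))
(5) = m^2 - 3*m - 40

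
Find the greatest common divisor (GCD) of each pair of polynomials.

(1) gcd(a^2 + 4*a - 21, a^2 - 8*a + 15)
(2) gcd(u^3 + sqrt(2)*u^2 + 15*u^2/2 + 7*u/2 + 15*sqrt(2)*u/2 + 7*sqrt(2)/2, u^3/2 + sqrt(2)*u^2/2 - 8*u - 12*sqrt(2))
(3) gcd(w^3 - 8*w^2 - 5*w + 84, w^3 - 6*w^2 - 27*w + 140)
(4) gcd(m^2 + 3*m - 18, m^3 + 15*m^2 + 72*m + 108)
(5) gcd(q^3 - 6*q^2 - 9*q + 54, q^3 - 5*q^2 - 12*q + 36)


(1) = a - 3
(2) = gcd((u + 1/2)*(u + 7)*(u + sqrt(2)), (u/2 + sqrt(2))*(u - 3*sqrt(2))*(u + 2*sqrt(2))) = 1
(3) = gcd((w - 7)*(w - 4)*(w + 3), (w - 7)*(w - 4)*(w + 5)) = w^2 - 11*w + 28
(4) = m + 6
(5) = q^2 - 3*q - 18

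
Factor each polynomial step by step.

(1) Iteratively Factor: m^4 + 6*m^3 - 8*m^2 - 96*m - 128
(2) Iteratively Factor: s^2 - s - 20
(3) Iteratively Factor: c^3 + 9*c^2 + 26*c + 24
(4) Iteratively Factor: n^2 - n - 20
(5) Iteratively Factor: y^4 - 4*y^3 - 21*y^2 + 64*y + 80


(1) = (m + 4)*(m^3 + 2*m^2 - 16*m - 32) = (m + 4)^2*(m^2 - 2*m - 8) = (m + 2)*(m + 4)^2*(m - 4)
(2) = (s + 4)*(s - 5)
(3) = (c + 4)*(c^2 + 5*c + 6) = (c + 2)*(c + 4)*(c + 3)
(4) = (n - 5)*(n + 4)
(5) = (y - 4)*(y^3 - 21*y - 20) = (y - 4)*(y + 4)*(y^2 - 4*y - 5) = (y - 5)*(y - 4)*(y + 4)*(y + 1)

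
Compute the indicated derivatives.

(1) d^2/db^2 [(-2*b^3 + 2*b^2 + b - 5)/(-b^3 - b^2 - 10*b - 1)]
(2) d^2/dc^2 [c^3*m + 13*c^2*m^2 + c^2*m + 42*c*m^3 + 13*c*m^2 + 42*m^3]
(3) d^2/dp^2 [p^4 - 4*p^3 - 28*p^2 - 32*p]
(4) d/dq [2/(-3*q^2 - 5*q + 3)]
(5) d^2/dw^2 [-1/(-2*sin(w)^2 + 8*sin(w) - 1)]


(1) = 2*(-4*b^6 - 63*b^5 + 75*b^4 + 281*b^3 + 237*b^2 + 144*b + 503)/(b^9 + 3*b^8 + 33*b^7 + 64*b^6 + 336*b^5 + 363*b^4 + 1063*b^3 + 303*b^2 + 30*b + 1)
(2) = 2*m*(3*c + 13*m + 1)
(3) = 12*p^2 - 24*p - 56
(4) = 2*(6*q + 5)/(3*q^2 + 5*q - 3)^2
(5) = 4*(-4*sin(w)^4 + 12*sin(w)^3 - 8*sin(w)^2 - 26*sin(w) + 31)/(-8*sin(w) - cos(2*w) + 2)^3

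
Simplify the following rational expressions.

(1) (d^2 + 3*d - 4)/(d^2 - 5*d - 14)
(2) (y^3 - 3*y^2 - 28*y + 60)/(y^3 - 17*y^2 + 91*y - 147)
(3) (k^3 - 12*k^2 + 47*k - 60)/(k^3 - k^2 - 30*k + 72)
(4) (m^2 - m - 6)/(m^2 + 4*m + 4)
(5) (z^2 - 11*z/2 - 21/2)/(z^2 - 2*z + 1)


(1) = (d^2 + 3*d - 4)/(d^2 - 5*d - 14)
(2) = (y^3 - 3*y^2 - 28*y + 60)/(y^3 - 17*y^2 + 91*y - 147)
(3) = (k - 5)/(k + 6)
(4) = (m - 3)/(m + 2)
(5) = (2*z^2 - 11*z - 21)/(2*z^2 - 4*z + 2)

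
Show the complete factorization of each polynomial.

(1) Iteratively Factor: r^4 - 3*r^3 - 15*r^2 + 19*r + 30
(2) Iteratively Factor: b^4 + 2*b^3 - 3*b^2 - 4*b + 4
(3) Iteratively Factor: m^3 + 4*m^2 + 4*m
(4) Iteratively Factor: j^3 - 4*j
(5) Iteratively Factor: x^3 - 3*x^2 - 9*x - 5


(1) = (r - 2)*(r^3 - r^2 - 17*r - 15) = (r - 2)*(r + 1)*(r^2 - 2*r - 15) = (r - 5)*(r - 2)*(r + 1)*(r + 3)
(2) = (b + 2)*(b^3 - 3*b + 2) = (b + 2)^2*(b^2 - 2*b + 1) = (b - 1)*(b + 2)^2*(b - 1)
(3) = (m + 2)*(m^2 + 2*m) = m*(m + 2)*(m + 2)
(4) = (j + 2)*(j^2 - 2*j) = j*(j + 2)*(j - 2)
(5) = (x - 5)*(x^2 + 2*x + 1) = (x - 5)*(x + 1)*(x + 1)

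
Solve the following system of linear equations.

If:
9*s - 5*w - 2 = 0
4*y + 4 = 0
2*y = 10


Then:
No Solution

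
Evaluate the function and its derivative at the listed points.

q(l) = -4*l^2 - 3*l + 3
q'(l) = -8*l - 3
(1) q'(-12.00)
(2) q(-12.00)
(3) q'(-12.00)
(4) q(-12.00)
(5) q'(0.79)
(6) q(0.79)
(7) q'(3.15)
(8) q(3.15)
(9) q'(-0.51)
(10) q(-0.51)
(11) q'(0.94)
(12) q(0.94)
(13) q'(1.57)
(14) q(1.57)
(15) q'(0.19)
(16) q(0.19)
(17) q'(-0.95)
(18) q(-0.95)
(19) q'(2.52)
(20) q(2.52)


(1) = 93.00
(2) = -537.00
(3) = 93.00
(4) = -537.00
(5) = -9.32
(6) = -1.87
(7) = -28.20
(8) = -46.14
(9) = 1.08
(10) = 3.49
(11) = -10.52
(12) = -3.35
(13) = -15.56
(14) = -11.57
(15) = -4.52
(16) = 2.29
(17) = 4.60
(18) = 2.24
(19) = -23.16
(20) = -29.96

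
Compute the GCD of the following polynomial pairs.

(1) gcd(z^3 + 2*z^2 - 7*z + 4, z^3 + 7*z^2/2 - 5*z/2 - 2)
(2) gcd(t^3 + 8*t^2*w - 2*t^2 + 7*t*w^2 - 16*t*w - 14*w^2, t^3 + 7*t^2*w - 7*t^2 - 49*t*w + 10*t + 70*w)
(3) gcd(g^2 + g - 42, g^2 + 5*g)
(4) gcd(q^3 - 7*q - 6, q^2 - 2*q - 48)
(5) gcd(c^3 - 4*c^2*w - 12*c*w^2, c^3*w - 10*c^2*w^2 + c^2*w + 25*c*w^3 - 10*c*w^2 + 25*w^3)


(1) = z^2 + 3*z - 4
(2) = gcd((t - 2)*(t + w)*(t + 7*w), (t - 5)*(t - 2)*(t + 7*w)) = t^2 + 7*t*w - 2*t - 14*w
(3) = gcd((g - 6)*(g + 7), g*(g + 5)) = 1
(4) = gcd((q - 3)*(q + 1)*(q + 2), (q - 8)*(q + 6)) = 1
(5) = 1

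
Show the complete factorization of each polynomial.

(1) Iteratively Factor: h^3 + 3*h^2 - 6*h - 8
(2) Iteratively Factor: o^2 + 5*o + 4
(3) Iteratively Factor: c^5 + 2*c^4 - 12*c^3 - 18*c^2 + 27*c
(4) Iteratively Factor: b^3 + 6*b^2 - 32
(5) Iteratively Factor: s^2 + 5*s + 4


(1) = (h - 2)*(h^2 + 5*h + 4) = (h - 2)*(h + 1)*(h + 4)
(2) = (o + 4)*(o + 1)
(3) = (c + 3)*(c^4 - c^3 - 9*c^2 + 9*c) = c*(c + 3)*(c^3 - c^2 - 9*c + 9) = c*(c - 3)*(c + 3)*(c^2 + 2*c - 3) = c*(c - 3)*(c - 1)*(c + 3)*(c + 3)
(4) = (b + 4)*(b^2 + 2*b - 8) = (b - 2)*(b + 4)*(b + 4)
(5) = (s + 1)*(s + 4)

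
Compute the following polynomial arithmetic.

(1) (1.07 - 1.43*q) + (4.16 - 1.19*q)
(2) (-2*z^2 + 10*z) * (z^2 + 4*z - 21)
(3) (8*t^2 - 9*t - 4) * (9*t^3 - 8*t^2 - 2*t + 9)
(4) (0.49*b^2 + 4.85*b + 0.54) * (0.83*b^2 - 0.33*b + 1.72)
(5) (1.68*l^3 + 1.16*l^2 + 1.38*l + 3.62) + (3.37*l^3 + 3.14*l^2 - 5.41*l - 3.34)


(1) = 5.23 - 2.62*q
(2) = -2*z^4 + 2*z^3 + 82*z^2 - 210*z
(3) = 72*t^5 - 145*t^4 + 20*t^3 + 122*t^2 - 73*t - 36
(4) = 0.4067*b^4 + 3.8638*b^3 - 0.3095*b^2 + 8.1638*b + 0.9288
(5) = 5.05*l^3 + 4.3*l^2 - 4.03*l + 0.28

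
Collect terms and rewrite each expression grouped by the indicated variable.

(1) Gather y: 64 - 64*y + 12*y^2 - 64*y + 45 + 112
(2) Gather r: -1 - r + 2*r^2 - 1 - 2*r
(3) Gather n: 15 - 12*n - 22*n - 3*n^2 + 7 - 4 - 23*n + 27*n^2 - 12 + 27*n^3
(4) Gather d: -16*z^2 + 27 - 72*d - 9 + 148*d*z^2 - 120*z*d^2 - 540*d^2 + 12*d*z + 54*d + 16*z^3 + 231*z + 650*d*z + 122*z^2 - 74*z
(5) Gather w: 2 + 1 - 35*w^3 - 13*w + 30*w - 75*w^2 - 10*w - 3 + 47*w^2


(1) = 12*y^2 - 128*y + 221
(2) = 2*r^2 - 3*r - 2
(3) = 27*n^3 + 24*n^2 - 57*n + 6
(4) = d^2*(-120*z - 540) + d*(148*z^2 + 662*z - 18) + 16*z^3 + 106*z^2 + 157*z + 18
(5) = -35*w^3 - 28*w^2 + 7*w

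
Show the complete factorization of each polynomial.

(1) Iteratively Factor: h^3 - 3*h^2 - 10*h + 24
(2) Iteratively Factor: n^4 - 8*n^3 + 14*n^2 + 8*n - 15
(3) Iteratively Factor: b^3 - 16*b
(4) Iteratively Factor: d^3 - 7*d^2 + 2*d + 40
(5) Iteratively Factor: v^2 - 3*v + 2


(1) = (h - 4)*(h^2 + h - 6) = (h - 4)*(h - 2)*(h + 3)
(2) = (n - 5)*(n^3 - 3*n^2 - n + 3) = (n - 5)*(n + 1)*(n^2 - 4*n + 3) = (n - 5)*(n - 3)*(n + 1)*(n - 1)
(3) = (b + 4)*(b^2 - 4*b) = b*(b + 4)*(b - 4)
(4) = (d - 5)*(d^2 - 2*d - 8) = (d - 5)*(d + 2)*(d - 4)
(5) = (v - 2)*(v - 1)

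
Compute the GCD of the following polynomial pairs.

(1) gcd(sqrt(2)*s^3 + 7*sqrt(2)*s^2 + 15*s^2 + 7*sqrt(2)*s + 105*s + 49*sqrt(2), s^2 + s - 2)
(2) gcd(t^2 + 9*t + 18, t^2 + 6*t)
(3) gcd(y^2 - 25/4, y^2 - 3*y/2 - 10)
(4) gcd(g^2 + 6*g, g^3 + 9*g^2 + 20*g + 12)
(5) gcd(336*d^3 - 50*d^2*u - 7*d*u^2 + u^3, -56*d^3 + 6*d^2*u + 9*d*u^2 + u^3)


(1) = gcd((s + 7)*(s + 7*sqrt(2))*(sqrt(2)*s + 1), (s - 1)*(s + 2)) = 1
(2) = t + 6
(3) = gcd((y - 5/2)*(y + 5/2), (y - 4)*(y + 5/2)) = y + 5/2
(4) = gcd(g*(g + 6), (g + 1)*(g + 2)*(g + 6)) = g + 6
(5) = gcd((-8*d + u)*(-6*d + u)*(7*d + u), (-2*d + u)*(4*d + u)*(7*d + u)) = 7*d + u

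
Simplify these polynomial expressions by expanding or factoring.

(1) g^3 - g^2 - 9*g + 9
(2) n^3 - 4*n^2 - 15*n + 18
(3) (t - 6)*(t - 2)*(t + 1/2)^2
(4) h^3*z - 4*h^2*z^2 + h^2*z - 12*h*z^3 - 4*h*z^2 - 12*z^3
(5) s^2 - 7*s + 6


(1) = (g - 3)*(g - 1)*(g + 3)
(2) = (n - 6)*(n - 1)*(n + 3)
(3) = t^4 - 7*t^3 + 17*t^2/4 + 10*t + 3
(4) = (h - 6*z)*(h + 2*z)*(h*z + z)
(5) = (s - 6)*(s - 1)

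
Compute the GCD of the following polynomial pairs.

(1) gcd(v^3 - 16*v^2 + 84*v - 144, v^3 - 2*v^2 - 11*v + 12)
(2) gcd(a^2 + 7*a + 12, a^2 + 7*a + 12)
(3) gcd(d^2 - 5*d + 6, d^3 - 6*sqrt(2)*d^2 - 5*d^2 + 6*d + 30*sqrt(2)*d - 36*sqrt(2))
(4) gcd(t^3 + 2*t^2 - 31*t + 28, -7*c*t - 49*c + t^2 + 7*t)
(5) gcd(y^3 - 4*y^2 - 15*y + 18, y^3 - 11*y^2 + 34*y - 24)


(1) = gcd((v - 6)^2*(v - 4), (v - 4)*(v - 1)*(v + 3)) = v - 4
(2) = a^2 + 7*a + 12
(3) = gcd((d - 3)*(d - 2), (d - 3)*(d - 2)*(d - 6*sqrt(2))) = d^2 - 5*d + 6
(4) = t + 7
(5) = y^2 - 7*y + 6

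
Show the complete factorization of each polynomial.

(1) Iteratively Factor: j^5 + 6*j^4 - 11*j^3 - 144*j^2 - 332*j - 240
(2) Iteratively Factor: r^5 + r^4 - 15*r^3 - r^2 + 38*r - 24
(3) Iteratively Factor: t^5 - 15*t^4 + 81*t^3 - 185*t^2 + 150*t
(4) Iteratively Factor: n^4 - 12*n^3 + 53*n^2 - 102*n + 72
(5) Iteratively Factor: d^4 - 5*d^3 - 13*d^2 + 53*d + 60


(1) = (j + 2)*(j^4 + 4*j^3 - 19*j^2 - 106*j - 120) = (j + 2)*(j + 3)*(j^3 + j^2 - 22*j - 40) = (j - 5)*(j + 2)*(j + 3)*(j^2 + 6*j + 8) = (j - 5)*(j + 2)^2*(j + 3)*(j + 4)
(2) = (r + 2)*(r^4 - r^3 - 13*r^2 + 25*r - 12) = (r - 1)*(r + 2)*(r^3 - 13*r + 12) = (r - 1)*(r + 2)*(r + 4)*(r^2 - 4*r + 3) = (r - 1)^2*(r + 2)*(r + 4)*(r - 3)
(3) = (t - 2)*(t^4 - 13*t^3 + 55*t^2 - 75*t) = (t - 5)*(t - 2)*(t^3 - 8*t^2 + 15*t) = t*(t - 5)*(t - 2)*(t^2 - 8*t + 15) = t*(t - 5)*(t - 3)*(t - 2)*(t - 5)
(4) = (n - 3)*(n^3 - 9*n^2 + 26*n - 24) = (n - 3)^2*(n^2 - 6*n + 8) = (n - 3)^2*(n - 2)*(n - 4)
(5) = (d + 3)*(d^3 - 8*d^2 + 11*d + 20) = (d - 5)*(d + 3)*(d^2 - 3*d - 4) = (d - 5)*(d + 1)*(d + 3)*(d - 4)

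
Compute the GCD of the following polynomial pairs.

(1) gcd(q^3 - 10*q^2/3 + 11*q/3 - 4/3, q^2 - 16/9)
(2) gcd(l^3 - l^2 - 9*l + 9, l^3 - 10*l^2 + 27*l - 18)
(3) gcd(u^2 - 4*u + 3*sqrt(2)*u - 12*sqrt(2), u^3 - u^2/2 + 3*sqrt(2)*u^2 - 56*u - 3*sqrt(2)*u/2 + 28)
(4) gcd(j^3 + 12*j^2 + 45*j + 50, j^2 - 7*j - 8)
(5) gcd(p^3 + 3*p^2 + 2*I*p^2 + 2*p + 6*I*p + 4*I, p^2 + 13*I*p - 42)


(1) = q - 4/3
(2) = gcd((l - 3)*(l - 1)*(l + 3), (l - 6)*(l - 3)*(l - 1)) = l^2 - 4*l + 3
(3) = 1
(4) = 1
(5) = gcd((p + 1)*(p + 2)*(p + 2*I), (p + 6*I)*(p + 7*I)) = 1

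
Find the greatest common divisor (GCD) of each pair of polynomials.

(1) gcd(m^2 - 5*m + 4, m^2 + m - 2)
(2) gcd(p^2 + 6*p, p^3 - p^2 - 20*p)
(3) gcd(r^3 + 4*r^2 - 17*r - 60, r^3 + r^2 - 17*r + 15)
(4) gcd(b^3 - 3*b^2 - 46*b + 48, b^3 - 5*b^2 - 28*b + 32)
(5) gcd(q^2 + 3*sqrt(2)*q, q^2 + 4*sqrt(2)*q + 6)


(1) = m - 1
(2) = p
(3) = gcd((r - 4)*(r + 3)*(r + 5), (r - 3)*(r - 1)*(r + 5)) = r + 5
(4) = b^2 - 9*b + 8
(5) = q + 3*sqrt(2)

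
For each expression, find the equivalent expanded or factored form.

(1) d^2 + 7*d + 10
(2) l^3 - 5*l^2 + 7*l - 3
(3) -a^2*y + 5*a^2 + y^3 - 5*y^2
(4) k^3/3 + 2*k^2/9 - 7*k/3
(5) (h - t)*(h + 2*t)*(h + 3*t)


(1) = (d + 2)*(d + 5)
(2) = (l - 3)*(l - 1)^2
(3) = (-a + y)*(a + y)*(y - 5)
(4) = k*(k/3 + 1)*(k - 7/3)
(5) = h^3 + 4*h^2*t + h*t^2 - 6*t^3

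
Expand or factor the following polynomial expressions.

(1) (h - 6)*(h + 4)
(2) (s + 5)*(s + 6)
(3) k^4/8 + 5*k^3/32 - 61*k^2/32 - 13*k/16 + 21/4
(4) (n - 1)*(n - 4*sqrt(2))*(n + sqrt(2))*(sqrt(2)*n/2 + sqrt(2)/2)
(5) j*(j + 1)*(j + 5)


(1) = h^2 - 2*h - 24
(2) = s^2 + 11*s + 30
(3) = (k/4 + 1)*(k/2 + 1)*(k - 3)*(k - 7/4)
(4) = sqrt(2)*n^4/2 - 3*n^3 - 9*sqrt(2)*n^2/2 + 3*n + 4*sqrt(2)
(5) = j^3 + 6*j^2 + 5*j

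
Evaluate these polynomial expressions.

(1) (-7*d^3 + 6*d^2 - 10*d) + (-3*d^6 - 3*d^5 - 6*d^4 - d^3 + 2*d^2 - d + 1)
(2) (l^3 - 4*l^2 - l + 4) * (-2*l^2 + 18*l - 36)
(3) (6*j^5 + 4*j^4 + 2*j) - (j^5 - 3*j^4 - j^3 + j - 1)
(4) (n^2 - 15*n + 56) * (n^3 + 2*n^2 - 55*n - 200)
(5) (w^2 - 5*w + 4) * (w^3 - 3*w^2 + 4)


(1) = -3*d^6 - 3*d^5 - 6*d^4 - 8*d^3 + 8*d^2 - 11*d + 1
(2) = -2*l^5 + 26*l^4 - 106*l^3 + 118*l^2 + 108*l - 144
(3) = 5*j^5 + 7*j^4 + j^3 + j + 1
(4) = n^5 - 13*n^4 - 29*n^3 + 737*n^2 - 80*n - 11200
(5) = w^5 - 8*w^4 + 19*w^3 - 8*w^2 - 20*w + 16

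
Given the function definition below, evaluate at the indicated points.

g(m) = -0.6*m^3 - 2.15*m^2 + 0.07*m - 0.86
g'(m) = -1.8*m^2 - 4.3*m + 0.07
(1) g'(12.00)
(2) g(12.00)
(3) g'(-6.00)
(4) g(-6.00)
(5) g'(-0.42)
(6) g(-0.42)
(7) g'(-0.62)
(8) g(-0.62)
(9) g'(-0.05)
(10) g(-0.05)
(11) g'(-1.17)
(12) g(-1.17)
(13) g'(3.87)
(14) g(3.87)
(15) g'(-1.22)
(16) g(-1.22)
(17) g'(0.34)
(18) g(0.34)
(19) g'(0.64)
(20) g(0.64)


(1) = -310.73
(2) = -1346.42
(3) = -38.93
(4) = 50.92
(5) = 1.56
(6) = -1.22
(7) = 2.04
(8) = -1.59
(9) = 0.28
(10) = -0.87
(11) = 2.64
(12) = -2.92
(13) = -43.53
(14) = -67.57
(15) = 2.64
(16) = -3.06
(17) = -1.60
(18) = -1.11
(19) = -3.42
(20) = -1.85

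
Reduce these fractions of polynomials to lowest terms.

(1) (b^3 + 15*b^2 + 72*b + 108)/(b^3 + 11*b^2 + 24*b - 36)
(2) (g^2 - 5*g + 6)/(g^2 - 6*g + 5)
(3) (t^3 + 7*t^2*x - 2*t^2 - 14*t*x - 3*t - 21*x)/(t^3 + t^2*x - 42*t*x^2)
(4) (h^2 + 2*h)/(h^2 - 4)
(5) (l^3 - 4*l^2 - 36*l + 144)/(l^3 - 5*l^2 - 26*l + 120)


(1) = (b + 3)/(b - 1)
(2) = (g^2 - 5*g + 6)/(g^2 - 6*g + 5)
(3) = (-t^2 + 2*t + 3)/(-t^2 + 6*t*x)
(4) = h/(h - 2)
(5) = (l + 6)/(l + 5)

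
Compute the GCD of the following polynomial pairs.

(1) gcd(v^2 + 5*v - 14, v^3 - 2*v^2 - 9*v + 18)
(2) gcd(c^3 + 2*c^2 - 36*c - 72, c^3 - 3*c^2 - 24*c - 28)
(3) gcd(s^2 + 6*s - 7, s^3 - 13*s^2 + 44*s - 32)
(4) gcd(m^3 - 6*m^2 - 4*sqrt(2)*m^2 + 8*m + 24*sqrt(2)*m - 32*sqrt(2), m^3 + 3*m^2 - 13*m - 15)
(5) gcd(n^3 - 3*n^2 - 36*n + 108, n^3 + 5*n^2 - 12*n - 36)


(1) = gcd((v - 2)*(v + 7), (v - 3)*(v - 2)*(v + 3)) = v - 2
(2) = c + 2
(3) = s - 1
(4) = 1
(5) = gcd((n - 6)*(n - 3)*(n + 6), (n - 3)*(n + 2)*(n + 6)) = n^2 + 3*n - 18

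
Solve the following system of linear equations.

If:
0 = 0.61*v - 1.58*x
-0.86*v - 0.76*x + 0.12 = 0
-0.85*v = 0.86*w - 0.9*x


Then:
v = 0.10
w = -0.06
x = 0.04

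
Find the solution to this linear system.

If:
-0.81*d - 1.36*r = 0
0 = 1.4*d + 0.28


Then:
d = -0.20
r = 0.12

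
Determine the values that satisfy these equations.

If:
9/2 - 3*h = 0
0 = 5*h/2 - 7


Then:
No Solution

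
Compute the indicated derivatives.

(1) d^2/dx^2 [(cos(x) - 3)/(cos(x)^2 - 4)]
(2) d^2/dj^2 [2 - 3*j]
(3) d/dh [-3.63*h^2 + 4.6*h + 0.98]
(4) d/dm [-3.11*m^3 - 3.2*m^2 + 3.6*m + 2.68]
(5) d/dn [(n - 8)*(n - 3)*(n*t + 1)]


(1) = (8*(cos(x) - 3)*sin(x)^2*cos(x)^2 - (cos(x)^2 - 4)^2*cos(x) + 2*(cos(x)^2 - 4)*(-3*cos(2*x) + cos(3*x)))/(cos(x)^2 - 4)^3
(2) = 0
(3) = 4.6 - 7.26*h
(4) = -9.33*m^2 - 6.4*m + 3.6
(5) = 3*n^2*t - 22*n*t + 2*n + 24*t - 11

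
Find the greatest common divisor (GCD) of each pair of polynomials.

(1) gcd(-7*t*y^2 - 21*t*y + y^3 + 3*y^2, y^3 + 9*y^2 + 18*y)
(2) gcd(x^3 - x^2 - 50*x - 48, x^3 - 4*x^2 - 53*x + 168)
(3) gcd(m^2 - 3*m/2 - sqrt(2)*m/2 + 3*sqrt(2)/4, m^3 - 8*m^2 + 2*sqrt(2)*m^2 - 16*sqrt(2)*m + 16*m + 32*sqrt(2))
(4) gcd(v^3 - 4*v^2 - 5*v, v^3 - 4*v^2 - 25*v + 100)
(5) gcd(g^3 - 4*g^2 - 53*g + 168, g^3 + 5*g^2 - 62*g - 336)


(1) = y^2 + 3*y
(2) = gcd((x - 8)*(x + 1)*(x + 6), (x - 8)*(x - 3)*(x + 7)) = x - 8
(3) = gcd((m - 3/2)*(m - sqrt(2)/2), (m - 4)^2*(m + 2*sqrt(2))) = 1
(4) = gcd(v*(v - 5)*(v + 1), (v - 5)*(v - 4)*(v + 5)) = v - 5
(5) = g^2 - g - 56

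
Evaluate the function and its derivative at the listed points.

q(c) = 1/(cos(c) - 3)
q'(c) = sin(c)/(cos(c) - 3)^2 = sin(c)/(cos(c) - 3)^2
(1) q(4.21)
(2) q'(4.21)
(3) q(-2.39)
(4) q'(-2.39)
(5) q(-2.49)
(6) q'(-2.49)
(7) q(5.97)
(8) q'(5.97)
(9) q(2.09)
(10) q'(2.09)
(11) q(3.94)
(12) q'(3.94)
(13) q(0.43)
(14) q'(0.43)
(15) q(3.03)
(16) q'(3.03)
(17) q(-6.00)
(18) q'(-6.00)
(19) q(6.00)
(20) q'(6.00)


(1) = -0.29
(2) = -0.07
(3) = -0.27
(4) = -0.05
(5) = -0.26
(6) = -0.04
(7) = -0.49
(8) = -0.07
(9) = -0.29
(10) = 0.07
(11) = -0.27
(12) = -0.05
(13) = -0.48
(14) = 0.10
(15) = -0.25
(16) = 0.01
(17) = -0.49
(18) = 0.07
(19) = -0.49
(20) = -0.07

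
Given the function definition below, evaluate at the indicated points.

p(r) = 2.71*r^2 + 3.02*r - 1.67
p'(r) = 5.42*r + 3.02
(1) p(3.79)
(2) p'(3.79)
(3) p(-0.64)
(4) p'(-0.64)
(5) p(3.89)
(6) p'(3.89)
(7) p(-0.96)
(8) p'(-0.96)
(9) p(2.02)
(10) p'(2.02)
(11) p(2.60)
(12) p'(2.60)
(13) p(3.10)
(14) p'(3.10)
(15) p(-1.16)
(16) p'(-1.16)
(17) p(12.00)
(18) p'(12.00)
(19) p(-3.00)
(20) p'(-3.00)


(1) = 48.70
(2) = 23.56
(3) = -2.49
(4) = -0.45
(5) = 51.09
(6) = 24.10
(7) = -2.07
(8) = -2.18
(9) = 15.49
(10) = 13.97
(11) = 24.50
(12) = 17.11
(13) = 33.74
(14) = 19.82
(15) = -1.53
(16) = -3.27
(17) = 424.81
(18) = 68.06
(19) = 13.66
(20) = -13.24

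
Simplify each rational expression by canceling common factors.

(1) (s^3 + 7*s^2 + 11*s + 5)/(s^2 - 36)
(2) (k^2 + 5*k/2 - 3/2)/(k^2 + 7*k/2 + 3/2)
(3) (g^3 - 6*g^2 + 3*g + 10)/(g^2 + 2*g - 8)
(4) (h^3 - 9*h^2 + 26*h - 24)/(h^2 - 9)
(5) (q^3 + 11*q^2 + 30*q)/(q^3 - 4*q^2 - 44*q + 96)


(1) = (s^3 + 7*s^2 + 11*s + 5)/(s^2 - 36)
(2) = (2*k - 1)/(2*k + 1)
(3) = (g^2 - 4*g - 5)/(g + 4)
(4) = (h^2 - 6*h + 8)/(h + 3)
(5) = (q^2 + 5*q)/(q^2 - 10*q + 16)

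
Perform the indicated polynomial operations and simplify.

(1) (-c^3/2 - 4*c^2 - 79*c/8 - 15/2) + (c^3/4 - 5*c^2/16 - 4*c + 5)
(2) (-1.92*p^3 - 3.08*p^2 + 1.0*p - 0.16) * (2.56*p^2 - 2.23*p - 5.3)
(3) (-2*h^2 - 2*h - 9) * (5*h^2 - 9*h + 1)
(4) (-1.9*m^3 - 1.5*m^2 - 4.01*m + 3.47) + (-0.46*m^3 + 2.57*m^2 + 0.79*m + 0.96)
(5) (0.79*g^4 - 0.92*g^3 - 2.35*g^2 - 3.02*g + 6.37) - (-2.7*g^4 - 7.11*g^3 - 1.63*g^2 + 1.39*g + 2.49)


(1) = -c^3/4 - 69*c^2/16 - 111*c/8 - 5/2
(2) = -4.9152*p^5 - 3.6032*p^4 + 19.6044*p^3 + 13.6844*p^2 - 4.9432*p + 0.848
(3) = -10*h^4 + 8*h^3 - 29*h^2 + 79*h - 9
(4) = -2.36*m^3 + 1.07*m^2 - 3.22*m + 4.43
(5) = 3.49*g^4 + 6.19*g^3 - 0.72*g^2 - 4.41*g + 3.88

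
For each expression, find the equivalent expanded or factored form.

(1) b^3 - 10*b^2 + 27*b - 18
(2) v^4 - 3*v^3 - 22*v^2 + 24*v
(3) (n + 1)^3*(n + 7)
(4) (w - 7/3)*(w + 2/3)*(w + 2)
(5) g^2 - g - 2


(1) = (b - 6)*(b - 3)*(b - 1)
(2) = v*(v - 6)*(v - 1)*(v + 4)
(3) = n^4 + 10*n^3 + 24*n^2 + 22*n + 7
(4) = w^3 + w^2/3 - 44*w/9 - 28/9
(5) = (g - 2)*(g + 1)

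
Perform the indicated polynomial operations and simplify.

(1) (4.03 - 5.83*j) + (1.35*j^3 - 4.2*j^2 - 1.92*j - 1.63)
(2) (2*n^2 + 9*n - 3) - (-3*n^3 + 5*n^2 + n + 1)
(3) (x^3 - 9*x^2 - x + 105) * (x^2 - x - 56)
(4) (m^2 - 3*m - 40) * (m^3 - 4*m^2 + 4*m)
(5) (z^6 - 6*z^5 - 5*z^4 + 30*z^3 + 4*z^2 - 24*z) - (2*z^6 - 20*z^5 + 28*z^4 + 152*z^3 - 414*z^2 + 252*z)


(1) = 1.35*j^3 - 4.2*j^2 - 7.75*j + 2.4
(2) = 3*n^3 - 3*n^2 + 8*n - 4
(3) = x^5 - 10*x^4 - 48*x^3 + 610*x^2 - 49*x - 5880
(4) = m^5 - 7*m^4 - 24*m^3 + 148*m^2 - 160*m
(5) = -z^6 + 14*z^5 - 33*z^4 - 122*z^3 + 418*z^2 - 276*z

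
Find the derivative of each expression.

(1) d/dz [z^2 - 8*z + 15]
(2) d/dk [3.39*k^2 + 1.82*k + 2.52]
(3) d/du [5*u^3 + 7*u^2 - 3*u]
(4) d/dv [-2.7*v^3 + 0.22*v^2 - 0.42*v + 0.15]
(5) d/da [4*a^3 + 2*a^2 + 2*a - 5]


(1) = 2*z - 8
(2) = 6.78*k + 1.82
(3) = 15*u^2 + 14*u - 3
(4) = -8.1*v^2 + 0.44*v - 0.42
(5) = 12*a^2 + 4*a + 2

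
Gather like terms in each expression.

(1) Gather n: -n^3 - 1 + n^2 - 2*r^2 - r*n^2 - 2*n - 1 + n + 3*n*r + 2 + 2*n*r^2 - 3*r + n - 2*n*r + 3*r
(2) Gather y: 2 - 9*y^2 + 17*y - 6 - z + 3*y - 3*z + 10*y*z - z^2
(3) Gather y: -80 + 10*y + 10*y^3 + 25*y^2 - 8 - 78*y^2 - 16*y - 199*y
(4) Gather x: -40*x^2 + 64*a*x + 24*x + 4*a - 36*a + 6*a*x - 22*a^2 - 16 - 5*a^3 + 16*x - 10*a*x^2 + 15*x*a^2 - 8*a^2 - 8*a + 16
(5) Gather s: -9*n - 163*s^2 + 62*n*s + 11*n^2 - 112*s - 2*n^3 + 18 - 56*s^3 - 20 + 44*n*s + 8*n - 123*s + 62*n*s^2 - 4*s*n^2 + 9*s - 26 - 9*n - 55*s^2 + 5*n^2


(1) = -n^3 + n^2*(1 - r) + n*(2*r^2 + r) - 2*r^2
(2) = -9*y^2 + y*(10*z + 20) - z^2 - 4*z - 4
(3) = 10*y^3 - 53*y^2 - 205*y - 88
(4) = -5*a^3 - 30*a^2 - 40*a + x^2*(-10*a - 40) + x*(15*a^2 + 70*a + 40)
(5) = -2*n^3 + 16*n^2 - 10*n - 56*s^3 + s^2*(62*n - 218) + s*(-4*n^2 + 106*n - 226) - 28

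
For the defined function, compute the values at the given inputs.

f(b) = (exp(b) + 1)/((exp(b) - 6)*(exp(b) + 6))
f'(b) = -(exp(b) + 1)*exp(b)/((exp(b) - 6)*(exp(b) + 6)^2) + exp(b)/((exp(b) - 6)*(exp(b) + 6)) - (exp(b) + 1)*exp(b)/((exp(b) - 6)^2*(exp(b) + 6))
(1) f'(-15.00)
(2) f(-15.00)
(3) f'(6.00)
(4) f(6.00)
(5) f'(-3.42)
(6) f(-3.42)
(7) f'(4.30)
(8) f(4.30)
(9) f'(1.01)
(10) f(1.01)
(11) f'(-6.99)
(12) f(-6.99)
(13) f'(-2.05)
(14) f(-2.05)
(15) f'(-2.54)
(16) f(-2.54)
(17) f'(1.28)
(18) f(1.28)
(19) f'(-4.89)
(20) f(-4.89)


(1) = -0.00
(2) = -0.03
(3) = -0.00
(4) = 0.00
(5) = -0.00
(6) = -0.03
(7) = -0.01
(8) = 0.01
(9) = -0.17
(10) = -0.13
(11) = -0.00
(12) = -0.03
(13) = -0.00
(14) = -0.03
(15) = -0.00
(16) = -0.03
(17) = -0.38
(18) = -0.20
(19) = -0.00
(20) = -0.03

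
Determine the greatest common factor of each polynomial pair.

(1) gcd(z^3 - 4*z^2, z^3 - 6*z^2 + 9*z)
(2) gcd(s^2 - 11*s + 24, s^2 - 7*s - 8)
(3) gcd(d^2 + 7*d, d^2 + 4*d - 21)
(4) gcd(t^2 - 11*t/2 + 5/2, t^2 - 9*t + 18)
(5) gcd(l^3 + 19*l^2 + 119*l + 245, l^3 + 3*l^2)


(1) = z
(2) = gcd((s - 8)*(s - 3), (s - 8)*(s + 1)) = s - 8
(3) = gcd(d*(d + 7), (d - 3)*(d + 7)) = d + 7
(4) = gcd((t - 5)*(t - 1/2), (t - 6)*(t - 3)) = 1
(5) = gcd((l + 5)*(l + 7)^2, l^2*(l + 3)) = 1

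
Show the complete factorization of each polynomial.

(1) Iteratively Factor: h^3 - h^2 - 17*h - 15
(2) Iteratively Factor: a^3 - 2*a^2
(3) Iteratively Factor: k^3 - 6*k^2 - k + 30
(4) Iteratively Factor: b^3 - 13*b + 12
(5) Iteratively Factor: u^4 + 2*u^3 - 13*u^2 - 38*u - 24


(1) = (h + 3)*(h^2 - 4*h - 5) = (h - 5)*(h + 3)*(h + 1)
(2) = (a)*(a^2 - 2*a) = a*(a - 2)*(a)
(3) = (k + 2)*(k^2 - 8*k + 15) = (k - 3)*(k + 2)*(k - 5)
(4) = (b - 1)*(b^2 + b - 12) = (b - 3)*(b - 1)*(b + 4)
(5) = (u - 4)*(u^3 + 6*u^2 + 11*u + 6) = (u - 4)*(u + 1)*(u^2 + 5*u + 6) = (u - 4)*(u + 1)*(u + 3)*(u + 2)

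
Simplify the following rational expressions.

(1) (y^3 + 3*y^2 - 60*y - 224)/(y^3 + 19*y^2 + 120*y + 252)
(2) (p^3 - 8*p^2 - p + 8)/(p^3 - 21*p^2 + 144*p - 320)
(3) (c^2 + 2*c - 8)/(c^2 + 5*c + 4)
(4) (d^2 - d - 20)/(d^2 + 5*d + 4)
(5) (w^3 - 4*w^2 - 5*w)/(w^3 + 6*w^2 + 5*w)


(1) = (y^2 - 4*y - 32)/(y^2 + 12*y + 36)
(2) = (p^2 - 1)/(p^2 - 13*p + 40)
(3) = (c - 2)/(c + 1)
(4) = (d - 5)/(d + 1)
(5) = (w - 5)/(w + 5)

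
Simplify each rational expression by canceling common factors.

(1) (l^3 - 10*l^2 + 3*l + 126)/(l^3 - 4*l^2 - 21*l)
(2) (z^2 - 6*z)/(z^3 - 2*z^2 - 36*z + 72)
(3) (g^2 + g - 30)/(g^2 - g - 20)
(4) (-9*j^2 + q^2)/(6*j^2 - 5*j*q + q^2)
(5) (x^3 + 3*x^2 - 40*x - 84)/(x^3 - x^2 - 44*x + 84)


(1) = (l - 6)/l
(2) = z/(z^2 + 4*z - 12)
(3) = (g + 6)/(g + 4)
(4) = (3*j + q)/(-2*j + q)
(5) = (x + 2)/(x - 2)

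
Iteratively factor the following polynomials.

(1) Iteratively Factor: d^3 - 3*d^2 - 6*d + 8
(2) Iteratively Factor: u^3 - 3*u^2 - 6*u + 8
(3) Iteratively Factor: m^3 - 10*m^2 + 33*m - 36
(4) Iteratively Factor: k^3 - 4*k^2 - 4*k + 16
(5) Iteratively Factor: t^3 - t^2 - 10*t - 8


(1) = (d - 1)*(d^2 - 2*d - 8) = (d - 1)*(d + 2)*(d - 4)
(2) = (u - 1)*(u^2 - 2*u - 8) = (u - 1)*(u + 2)*(u - 4)
(3) = (m - 3)*(m^2 - 7*m + 12) = (m - 3)^2*(m - 4)
(4) = (k - 2)*(k^2 - 2*k - 8) = (k - 2)*(k + 2)*(k - 4)
(5) = (t - 4)*(t^2 + 3*t + 2) = (t - 4)*(t + 2)*(t + 1)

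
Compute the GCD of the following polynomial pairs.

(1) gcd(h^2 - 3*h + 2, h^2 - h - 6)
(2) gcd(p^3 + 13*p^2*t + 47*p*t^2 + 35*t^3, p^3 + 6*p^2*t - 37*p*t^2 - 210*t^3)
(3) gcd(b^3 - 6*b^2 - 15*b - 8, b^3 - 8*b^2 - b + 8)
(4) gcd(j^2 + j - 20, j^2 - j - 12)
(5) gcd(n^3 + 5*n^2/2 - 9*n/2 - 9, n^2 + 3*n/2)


(1) = 1
(2) = p^2 + 12*p*t + 35*t^2
(3) = gcd((b - 8)*(b + 1)^2, (b - 8)*(b - 1)*(b + 1)) = b^2 - 7*b - 8
(4) = j - 4
(5) = gcd((n - 2)*(n + 3/2)*(n + 3), n*(n + 3/2)) = n + 3/2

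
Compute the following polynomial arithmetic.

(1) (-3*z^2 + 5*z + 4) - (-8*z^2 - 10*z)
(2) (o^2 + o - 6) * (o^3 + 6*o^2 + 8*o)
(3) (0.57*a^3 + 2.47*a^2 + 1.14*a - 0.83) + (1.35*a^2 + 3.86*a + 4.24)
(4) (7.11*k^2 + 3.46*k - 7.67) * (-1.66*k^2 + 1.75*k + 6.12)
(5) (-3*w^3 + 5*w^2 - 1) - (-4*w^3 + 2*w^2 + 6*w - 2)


(1) = 5*z^2 + 15*z + 4
(2) = o^5 + 7*o^4 + 8*o^3 - 28*o^2 - 48*o
(3) = 0.57*a^3 + 3.82*a^2 + 5.0*a + 3.41
(4) = -11.8026*k^4 + 6.6989*k^3 + 62.3004*k^2 + 7.7527*k - 46.9404
(5) = w^3 + 3*w^2 - 6*w + 1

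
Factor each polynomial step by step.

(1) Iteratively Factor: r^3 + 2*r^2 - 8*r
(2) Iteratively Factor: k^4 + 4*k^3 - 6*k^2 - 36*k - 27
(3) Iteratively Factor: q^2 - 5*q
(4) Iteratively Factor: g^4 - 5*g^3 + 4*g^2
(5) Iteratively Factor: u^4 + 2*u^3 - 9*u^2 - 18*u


(1) = (r + 4)*(r^2 - 2*r) = r*(r + 4)*(r - 2)
(2) = (k + 3)*(k^3 + k^2 - 9*k - 9) = (k - 3)*(k + 3)*(k^2 + 4*k + 3) = (k - 3)*(k + 3)^2*(k + 1)
(3) = (q - 5)*(q)
(4) = (g)*(g^3 - 5*g^2 + 4*g) = g*(g - 4)*(g^2 - g) = g*(g - 4)*(g - 1)*(g)
(5) = (u - 3)*(u^3 + 5*u^2 + 6*u) = u*(u - 3)*(u^2 + 5*u + 6) = u*(u - 3)*(u + 3)*(u + 2)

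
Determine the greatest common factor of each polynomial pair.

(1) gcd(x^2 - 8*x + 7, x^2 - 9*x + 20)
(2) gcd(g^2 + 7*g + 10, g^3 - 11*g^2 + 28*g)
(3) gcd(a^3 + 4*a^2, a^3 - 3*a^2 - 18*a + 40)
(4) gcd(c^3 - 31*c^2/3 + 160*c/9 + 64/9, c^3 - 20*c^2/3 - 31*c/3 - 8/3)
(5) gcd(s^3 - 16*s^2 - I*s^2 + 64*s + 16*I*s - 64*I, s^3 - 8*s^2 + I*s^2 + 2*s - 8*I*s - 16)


(1) = 1
(2) = gcd((g + 2)*(g + 5), g*(g - 7)*(g - 4)) = 1
(3) = gcd(a^2*(a + 4), (a - 5)*(a - 2)*(a + 4)) = a + 4
(4) = c^2 - 23*c/3 - 8/3
(5) = gcd((s - 8)^2*(s - I), (s - 8)*(s - I)*(s + 2*I)) = s^2 + s*(-8 - I) + 8*I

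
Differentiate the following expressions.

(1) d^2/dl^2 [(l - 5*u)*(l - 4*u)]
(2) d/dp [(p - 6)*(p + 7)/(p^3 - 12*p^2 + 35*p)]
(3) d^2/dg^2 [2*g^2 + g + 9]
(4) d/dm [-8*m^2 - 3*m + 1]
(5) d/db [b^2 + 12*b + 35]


(1) = 2
(2) = (-p^4 - 2*p^3 + 173*p^2 - 1008*p + 1470)/(p^2*(p^4 - 24*p^3 + 214*p^2 - 840*p + 1225))
(3) = 4
(4) = -16*m - 3
(5) = 2*b + 12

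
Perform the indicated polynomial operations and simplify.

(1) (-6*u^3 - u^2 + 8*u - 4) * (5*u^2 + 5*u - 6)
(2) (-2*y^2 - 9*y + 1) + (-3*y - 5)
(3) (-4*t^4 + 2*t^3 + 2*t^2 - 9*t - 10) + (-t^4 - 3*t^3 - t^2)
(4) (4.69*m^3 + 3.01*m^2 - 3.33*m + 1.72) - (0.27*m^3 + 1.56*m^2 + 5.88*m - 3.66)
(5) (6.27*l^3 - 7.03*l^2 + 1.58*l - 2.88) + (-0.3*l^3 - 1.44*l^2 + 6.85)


(1) = -30*u^5 - 35*u^4 + 71*u^3 + 26*u^2 - 68*u + 24
(2) = -2*y^2 - 12*y - 4
(3) = -5*t^4 - t^3 + t^2 - 9*t - 10
(4) = 4.42*m^3 + 1.45*m^2 - 9.21*m + 5.38
(5) = 5.97*l^3 - 8.47*l^2 + 1.58*l + 3.97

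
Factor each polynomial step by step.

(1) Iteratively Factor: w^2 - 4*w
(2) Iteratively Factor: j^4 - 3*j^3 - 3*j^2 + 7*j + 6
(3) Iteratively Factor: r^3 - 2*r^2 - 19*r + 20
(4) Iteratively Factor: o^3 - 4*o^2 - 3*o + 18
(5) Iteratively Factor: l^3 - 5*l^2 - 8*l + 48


(1) = (w)*(w - 4)
(2) = (j - 2)*(j^3 - j^2 - 5*j - 3) = (j - 3)*(j - 2)*(j^2 + 2*j + 1) = (j - 3)*(j - 2)*(j + 1)*(j + 1)
(3) = (r - 5)*(r^2 + 3*r - 4) = (r - 5)*(r + 4)*(r - 1)
(4) = (o + 2)*(o^2 - 6*o + 9) = (o - 3)*(o + 2)*(o - 3)
(5) = (l - 4)*(l^2 - l - 12) = (l - 4)*(l + 3)*(l - 4)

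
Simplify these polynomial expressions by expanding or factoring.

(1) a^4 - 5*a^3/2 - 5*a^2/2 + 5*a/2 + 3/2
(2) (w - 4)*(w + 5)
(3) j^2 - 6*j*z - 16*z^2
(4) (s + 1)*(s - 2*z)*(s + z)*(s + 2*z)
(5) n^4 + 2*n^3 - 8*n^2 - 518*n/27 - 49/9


(1) = (a - 3)*(a - 1)*(a + 1/2)*(a + 1)
(2) = w^2 + w - 20
(3) = (j - 8*z)*(j + 2*z)
(4) = s^4 + s^3*z + s^3 - 4*s^2*z^2 + s^2*z - 4*s*z^3 - 4*s*z^2 - 4*z^3
(5) = (n - 3)*(n + 1/3)*(n + 7/3)^2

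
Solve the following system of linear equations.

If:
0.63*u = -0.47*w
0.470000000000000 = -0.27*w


Then:
u = 1.30
w = -1.74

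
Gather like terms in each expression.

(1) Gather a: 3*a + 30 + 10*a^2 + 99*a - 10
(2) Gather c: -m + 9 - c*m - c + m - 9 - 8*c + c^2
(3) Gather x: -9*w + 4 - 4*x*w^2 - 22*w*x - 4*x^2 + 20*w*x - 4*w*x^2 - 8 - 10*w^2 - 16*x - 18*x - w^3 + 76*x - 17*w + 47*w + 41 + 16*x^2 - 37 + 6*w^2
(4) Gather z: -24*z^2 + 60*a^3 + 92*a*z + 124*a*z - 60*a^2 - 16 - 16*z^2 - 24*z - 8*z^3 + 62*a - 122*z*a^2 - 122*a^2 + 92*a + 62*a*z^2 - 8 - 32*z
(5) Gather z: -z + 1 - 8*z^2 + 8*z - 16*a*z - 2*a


(1) = 10*a^2 + 102*a + 20
(2) = c^2 + c*(-m - 9)
(3) = -w^3 - 4*w^2 + 21*w + x^2*(12 - 4*w) + x*(-4*w^2 - 2*w + 42)
(4) = 60*a^3 - 182*a^2 + 154*a - 8*z^3 + z^2*(62*a - 40) + z*(-122*a^2 + 216*a - 56) - 24
(5) = -2*a - 8*z^2 + z*(7 - 16*a) + 1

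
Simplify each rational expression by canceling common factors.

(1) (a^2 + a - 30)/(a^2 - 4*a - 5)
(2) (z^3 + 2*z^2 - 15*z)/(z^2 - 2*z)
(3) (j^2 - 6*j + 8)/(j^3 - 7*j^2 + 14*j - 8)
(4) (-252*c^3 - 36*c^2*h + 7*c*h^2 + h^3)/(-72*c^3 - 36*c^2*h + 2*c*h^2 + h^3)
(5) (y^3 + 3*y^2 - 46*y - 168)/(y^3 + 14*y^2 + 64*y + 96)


(1) = (a + 6)/(a + 1)
(2) = (z^2 + 2*z - 15)/(z - 2)
(3) = 1/(j - 1)
(4) = (7*c + h)/(2*c + h)
(5) = (y - 7)/(y + 4)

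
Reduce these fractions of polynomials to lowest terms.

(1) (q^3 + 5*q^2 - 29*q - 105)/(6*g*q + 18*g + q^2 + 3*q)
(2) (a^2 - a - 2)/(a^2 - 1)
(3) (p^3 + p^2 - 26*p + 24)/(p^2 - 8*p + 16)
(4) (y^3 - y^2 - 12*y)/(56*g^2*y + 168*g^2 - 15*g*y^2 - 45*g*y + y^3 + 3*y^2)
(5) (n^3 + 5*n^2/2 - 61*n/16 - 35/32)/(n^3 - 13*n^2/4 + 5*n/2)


(1) = (q^2 + 2*q - 35)/(6*g + q)
(2) = (a - 2)/(a - 1)
(3) = (p^2 + 5*p - 6)/(p - 4)
(4) = (y^2 - 4*y)/(56*g^2 - 15*g*y + y^2)
(5) = (8*n^2 + 30*n + 7)/(8*n^2 - 16*n)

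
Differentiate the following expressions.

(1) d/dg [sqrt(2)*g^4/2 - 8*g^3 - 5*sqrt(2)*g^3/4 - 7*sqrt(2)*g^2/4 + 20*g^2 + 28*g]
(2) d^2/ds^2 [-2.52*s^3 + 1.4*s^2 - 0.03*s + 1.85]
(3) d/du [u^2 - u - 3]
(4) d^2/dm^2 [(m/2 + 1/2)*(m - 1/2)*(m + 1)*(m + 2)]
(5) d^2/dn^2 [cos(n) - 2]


(1) = 2*sqrt(2)*g^3 - 24*g^2 - 15*sqrt(2)*g^2/4 - 7*sqrt(2)*g/2 + 40*g + 28
(2) = 2.8 - 15.12*s
(3) = 2*u - 1
(4) = 6*m^2 + 21*m/2 + 3
(5) = -cos(n)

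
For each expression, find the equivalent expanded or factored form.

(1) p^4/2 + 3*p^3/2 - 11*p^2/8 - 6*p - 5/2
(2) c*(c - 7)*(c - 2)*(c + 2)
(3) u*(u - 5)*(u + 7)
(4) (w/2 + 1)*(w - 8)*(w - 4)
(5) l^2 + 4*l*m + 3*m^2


(1) = (p/2 + 1)*(p - 2)*(p + 1/2)*(p + 5/2)
(2) = c^4 - 7*c^3 - 4*c^2 + 28*c
(3) = u^3 + 2*u^2 - 35*u
(4) = w^3/2 - 5*w^2 + 4*w + 32
(5) = (l + m)*(l + 3*m)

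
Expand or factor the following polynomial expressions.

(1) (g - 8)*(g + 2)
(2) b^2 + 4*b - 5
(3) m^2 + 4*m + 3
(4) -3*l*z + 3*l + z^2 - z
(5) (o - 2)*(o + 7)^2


(1) = g^2 - 6*g - 16
(2) = (b - 1)*(b + 5)
(3) = (m + 1)*(m + 3)
(4) = (-3*l + z)*(z - 1)
(5) = o^3 + 12*o^2 + 21*o - 98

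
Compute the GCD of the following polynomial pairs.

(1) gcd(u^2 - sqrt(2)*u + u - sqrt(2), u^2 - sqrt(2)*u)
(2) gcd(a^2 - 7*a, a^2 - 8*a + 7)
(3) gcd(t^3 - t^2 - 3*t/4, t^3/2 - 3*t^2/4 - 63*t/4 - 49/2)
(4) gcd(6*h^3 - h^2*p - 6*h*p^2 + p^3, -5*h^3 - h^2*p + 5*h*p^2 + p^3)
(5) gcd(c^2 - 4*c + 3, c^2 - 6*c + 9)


(1) = u - sqrt(2)
(2) = a - 7
(3) = 1
(4) = gcd((-6*h + p)*(-h + p)*(h + p), (-h + p)*(h + p)*(5*h + p)) = -h^2 + p^2
(5) = gcd((c - 3)*(c - 1), (c - 3)^2) = c - 3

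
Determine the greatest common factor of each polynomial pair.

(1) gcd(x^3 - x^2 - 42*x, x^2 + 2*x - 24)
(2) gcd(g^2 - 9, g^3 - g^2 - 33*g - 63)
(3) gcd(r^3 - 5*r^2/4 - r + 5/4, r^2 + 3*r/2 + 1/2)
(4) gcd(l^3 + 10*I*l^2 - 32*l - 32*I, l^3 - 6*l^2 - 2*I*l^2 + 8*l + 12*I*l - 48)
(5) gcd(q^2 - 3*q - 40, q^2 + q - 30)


(1) = x + 6
(2) = g + 3
(3) = r + 1
(4) = l + 2*I
(5) = 1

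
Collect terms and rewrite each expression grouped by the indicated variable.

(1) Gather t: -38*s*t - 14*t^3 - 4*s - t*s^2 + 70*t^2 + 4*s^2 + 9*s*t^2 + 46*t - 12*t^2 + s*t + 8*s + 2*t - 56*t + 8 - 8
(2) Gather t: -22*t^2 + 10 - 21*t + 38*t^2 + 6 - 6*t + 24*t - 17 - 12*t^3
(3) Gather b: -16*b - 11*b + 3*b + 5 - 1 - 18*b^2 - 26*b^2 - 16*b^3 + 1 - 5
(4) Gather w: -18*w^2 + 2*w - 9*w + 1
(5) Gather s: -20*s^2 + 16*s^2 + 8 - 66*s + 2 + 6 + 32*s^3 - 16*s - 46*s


(1) = 4*s^2 + 4*s - 14*t^3 + t^2*(9*s + 58) + t*(-s^2 - 37*s - 8)
(2) = -12*t^3 + 16*t^2 - 3*t - 1
(3) = -16*b^3 - 44*b^2 - 24*b
(4) = -18*w^2 - 7*w + 1
(5) = 32*s^3 - 4*s^2 - 128*s + 16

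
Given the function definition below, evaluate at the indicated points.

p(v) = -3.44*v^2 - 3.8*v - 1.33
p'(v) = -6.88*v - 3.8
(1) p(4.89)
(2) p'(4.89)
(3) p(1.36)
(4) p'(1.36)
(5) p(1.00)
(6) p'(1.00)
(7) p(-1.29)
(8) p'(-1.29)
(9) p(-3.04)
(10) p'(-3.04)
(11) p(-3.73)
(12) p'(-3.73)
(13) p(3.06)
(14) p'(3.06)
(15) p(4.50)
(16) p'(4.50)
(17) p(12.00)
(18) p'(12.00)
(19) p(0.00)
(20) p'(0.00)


(1) = -102.17
(2) = -37.44
(3) = -12.86
(4) = -13.16
(5) = -8.57
(6) = -10.68
(7) = -2.15
(8) = 5.08
(9) = -21.57
(10) = 17.12
(11) = -35.02
(12) = 21.86
(13) = -45.17
(14) = -24.85
(15) = -88.09
(16) = -34.76
(17) = -542.29
(18) = -86.36
(19) = -1.33
(20) = -3.80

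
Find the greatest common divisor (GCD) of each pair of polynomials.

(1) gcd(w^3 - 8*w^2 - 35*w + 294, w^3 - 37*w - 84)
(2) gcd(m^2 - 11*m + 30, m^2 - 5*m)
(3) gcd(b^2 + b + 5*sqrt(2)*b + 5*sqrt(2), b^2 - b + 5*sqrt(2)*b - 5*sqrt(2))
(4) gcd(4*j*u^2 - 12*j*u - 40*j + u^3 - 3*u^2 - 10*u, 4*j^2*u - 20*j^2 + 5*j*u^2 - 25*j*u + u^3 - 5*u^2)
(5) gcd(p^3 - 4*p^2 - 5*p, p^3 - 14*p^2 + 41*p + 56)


(1) = w - 7
(2) = gcd((m - 6)*(m - 5), m*(m - 5)) = m - 5
(3) = gcd((b + 1)*(b + 5*sqrt(2)), (b - 1)*(b + 5*sqrt(2))) = b + 5*sqrt(2)
(4) = gcd((4*j + u)*(u - 5)*(u + 2), (j + u)*(4*j + u)*(u - 5)) = 4*j*u - 20*j + u^2 - 5*u
(5) = gcd(p*(p - 5)*(p + 1), (p - 8)*(p - 7)*(p + 1)) = p + 1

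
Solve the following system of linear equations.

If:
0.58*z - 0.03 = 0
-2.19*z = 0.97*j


Then:
j = -0.12
z = 0.05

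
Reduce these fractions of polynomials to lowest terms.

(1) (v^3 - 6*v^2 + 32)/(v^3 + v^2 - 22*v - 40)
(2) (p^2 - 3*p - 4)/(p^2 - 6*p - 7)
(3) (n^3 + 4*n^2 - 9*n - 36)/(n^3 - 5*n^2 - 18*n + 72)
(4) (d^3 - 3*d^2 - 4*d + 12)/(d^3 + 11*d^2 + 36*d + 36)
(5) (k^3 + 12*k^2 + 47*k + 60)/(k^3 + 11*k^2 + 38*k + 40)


(1) = (v^2 - 8*v + 16)/(v^2 - v - 20)
(2) = (p - 4)/(p - 7)
(3) = (n + 3)/(n - 6)
(4) = (d^2 - 5*d + 6)/(d^2 + 9*d + 18)
(5) = (k + 3)/(k + 2)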